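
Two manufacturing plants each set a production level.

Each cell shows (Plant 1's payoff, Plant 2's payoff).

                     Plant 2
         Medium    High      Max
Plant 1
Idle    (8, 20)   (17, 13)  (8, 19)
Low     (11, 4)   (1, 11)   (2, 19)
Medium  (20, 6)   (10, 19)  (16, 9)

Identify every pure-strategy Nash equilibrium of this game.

For each player, find the best response to each opponent profile; mutual best responses are the pure NE.
Plant 1 against Medium: payoffs 8, 11, 20 → best response Medium.
Plant 1 against High: payoffs 17, 1, 10 → best response Idle.
Plant 1 against Max: payoffs 8, 2, 16 → best response Medium.
Plant 2 against Idle: payoffs 20, 13, 19 → best response Medium.
Plant 2 against Low: payoffs 4, 11, 19 → best response Max.
Plant 2 against Medium: payoffs 6, 19, 9 → best response High.
No profile is a mutual best response for all players.

This game has no pure Nash equilibrium.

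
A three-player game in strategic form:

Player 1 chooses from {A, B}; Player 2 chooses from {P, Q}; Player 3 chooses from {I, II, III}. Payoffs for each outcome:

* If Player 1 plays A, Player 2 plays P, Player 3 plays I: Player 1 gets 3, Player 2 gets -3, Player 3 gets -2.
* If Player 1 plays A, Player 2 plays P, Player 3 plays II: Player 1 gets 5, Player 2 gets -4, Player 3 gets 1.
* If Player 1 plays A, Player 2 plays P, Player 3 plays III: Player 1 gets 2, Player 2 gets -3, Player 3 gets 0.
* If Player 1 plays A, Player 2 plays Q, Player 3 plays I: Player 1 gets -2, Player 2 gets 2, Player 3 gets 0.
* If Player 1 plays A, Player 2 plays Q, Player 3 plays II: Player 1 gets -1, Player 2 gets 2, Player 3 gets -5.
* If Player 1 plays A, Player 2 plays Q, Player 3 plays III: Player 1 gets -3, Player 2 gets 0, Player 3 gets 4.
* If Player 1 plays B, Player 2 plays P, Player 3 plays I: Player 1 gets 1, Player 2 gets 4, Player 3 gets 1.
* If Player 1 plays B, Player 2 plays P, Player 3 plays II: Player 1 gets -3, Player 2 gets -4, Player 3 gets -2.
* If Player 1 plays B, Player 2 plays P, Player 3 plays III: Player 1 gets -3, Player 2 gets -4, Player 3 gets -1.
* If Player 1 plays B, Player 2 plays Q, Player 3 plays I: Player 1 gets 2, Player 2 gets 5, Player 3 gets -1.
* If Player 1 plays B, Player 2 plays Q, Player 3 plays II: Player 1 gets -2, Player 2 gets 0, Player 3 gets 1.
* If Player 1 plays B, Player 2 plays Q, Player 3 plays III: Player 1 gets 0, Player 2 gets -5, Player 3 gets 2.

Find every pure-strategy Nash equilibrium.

none

Player 1 against (P, I): payoffs 3, 1 → best response A.
Player 1 against (P, II): payoffs 5, -3 → best response A.
Player 1 against (P, III): payoffs 2, -3 → best response A.
Player 1 against (Q, I): payoffs -2, 2 → best response B.
Player 1 against (Q, II): payoffs -1, -2 → best response A.
Player 1 against (Q, III): payoffs -3, 0 → best response B.
Player 2 against (A, I): payoffs -3, 2 → best response Q.
Player 2 against (A, II): payoffs -4, 2 → best response Q.
Player 2 against (A, III): payoffs -3, 0 → best response Q.
Player 2 against (B, I): payoffs 4, 5 → best response Q.
Player 2 against (B, II): payoffs -4, 0 → best response Q.
Player 2 against (B, III): payoffs -4, -5 → best response P.
Player 3 against (A, P): payoffs -2, 1, 0 → best response II.
Player 3 against (A, Q): payoffs 0, -5, 4 → best response III.
Player 3 against (B, P): payoffs 1, -2, -1 → best response I.
Player 3 against (B, Q): payoffs -1, 1, 2 → best response III.
No profile is a mutual best response for all players.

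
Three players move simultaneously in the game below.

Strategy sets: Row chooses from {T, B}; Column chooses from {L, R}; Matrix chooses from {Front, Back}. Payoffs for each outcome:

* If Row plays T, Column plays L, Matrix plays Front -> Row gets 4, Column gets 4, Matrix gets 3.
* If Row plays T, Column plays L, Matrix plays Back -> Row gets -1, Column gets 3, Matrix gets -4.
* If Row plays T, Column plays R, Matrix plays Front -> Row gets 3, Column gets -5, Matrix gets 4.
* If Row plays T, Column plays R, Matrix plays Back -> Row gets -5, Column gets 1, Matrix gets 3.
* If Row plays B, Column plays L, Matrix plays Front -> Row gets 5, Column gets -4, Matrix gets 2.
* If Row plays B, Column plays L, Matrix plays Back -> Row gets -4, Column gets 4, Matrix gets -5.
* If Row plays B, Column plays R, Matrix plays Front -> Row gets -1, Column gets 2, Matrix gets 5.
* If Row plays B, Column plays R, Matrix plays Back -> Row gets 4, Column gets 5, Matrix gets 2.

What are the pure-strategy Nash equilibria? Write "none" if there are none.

Mark each player's best response to every combination of opponents' strategies; a profile where every player is best-responding is a pure Nash equilibrium.
Row against (L, Front): payoffs 4, 5 → best response B.
Row against (L, Back): payoffs -1, -4 → best response T.
Row against (R, Front): payoffs 3, -1 → best response T.
Row against (R, Back): payoffs -5, 4 → best response B.
Column against (T, Front): payoffs 4, -5 → best response L.
Column against (T, Back): payoffs 3, 1 → best response L.
Column against (B, Front): payoffs -4, 2 → best response R.
Column against (B, Back): payoffs 4, 5 → best response R.
Matrix against (T, L): payoffs 3, -4 → best response Front.
Matrix against (T, R): payoffs 4, 3 → best response Front.
Matrix against (B, L): payoffs 2, -5 → best response Front.
Matrix against (B, R): payoffs 5, 2 → best response Front.
No profile is a mutual best response for all players.

none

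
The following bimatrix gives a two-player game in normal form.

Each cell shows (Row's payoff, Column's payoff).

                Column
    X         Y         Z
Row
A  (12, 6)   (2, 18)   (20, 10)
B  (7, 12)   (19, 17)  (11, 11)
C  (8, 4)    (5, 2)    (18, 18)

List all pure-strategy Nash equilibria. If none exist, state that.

Row against X: payoffs 12, 7, 8 → best response A.
Row against Y: payoffs 2, 19, 5 → best response B.
Row against Z: payoffs 20, 11, 18 → best response A.
Column against A: payoffs 6, 18, 10 → best response Y.
Column against B: payoffs 12, 17, 11 → best response Y.
Column against C: payoffs 4, 2, 18 → best response Z.
Mutual best responses: (B, Y).

The unique pure-strategy Nash equilibrium is (B, Y).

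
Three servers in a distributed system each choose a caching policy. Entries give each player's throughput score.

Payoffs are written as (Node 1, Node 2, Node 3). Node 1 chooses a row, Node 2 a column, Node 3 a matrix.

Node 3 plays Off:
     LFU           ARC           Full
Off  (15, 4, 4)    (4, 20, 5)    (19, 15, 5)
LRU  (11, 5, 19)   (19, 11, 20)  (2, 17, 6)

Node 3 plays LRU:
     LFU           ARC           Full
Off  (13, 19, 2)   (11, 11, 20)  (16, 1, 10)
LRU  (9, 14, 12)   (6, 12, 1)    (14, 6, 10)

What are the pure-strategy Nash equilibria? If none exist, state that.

No pure-strategy Nash equilibrium.

Node 1 against (LFU, Off): payoffs 15, 11 → best response Off.
Node 1 against (LFU, LRU): payoffs 13, 9 → best response Off.
Node 1 against (ARC, Off): payoffs 4, 19 → best response LRU.
Node 1 against (ARC, LRU): payoffs 11, 6 → best response Off.
Node 1 against (Full, Off): payoffs 19, 2 → best response Off.
Node 1 against (Full, LRU): payoffs 16, 14 → best response Off.
Node 2 against (Off, Off): payoffs 4, 20, 15 → best response ARC.
Node 2 against (Off, LRU): payoffs 19, 11, 1 → best response LFU.
Node 2 against (LRU, Off): payoffs 5, 11, 17 → best response Full.
Node 2 against (LRU, LRU): payoffs 14, 12, 6 → best response LFU.
Node 3 against (Off, LFU): payoffs 4, 2 → best response Off.
Node 3 against (Off, ARC): payoffs 5, 20 → best response LRU.
Node 3 against (Off, Full): payoffs 5, 10 → best response LRU.
Node 3 against (LRU, LFU): payoffs 19, 12 → best response Off.
Node 3 against (LRU, ARC): payoffs 20, 1 → best response Off.
Node 3 against (LRU, Full): payoffs 6, 10 → best response LRU.
No profile is a mutual best response for all players.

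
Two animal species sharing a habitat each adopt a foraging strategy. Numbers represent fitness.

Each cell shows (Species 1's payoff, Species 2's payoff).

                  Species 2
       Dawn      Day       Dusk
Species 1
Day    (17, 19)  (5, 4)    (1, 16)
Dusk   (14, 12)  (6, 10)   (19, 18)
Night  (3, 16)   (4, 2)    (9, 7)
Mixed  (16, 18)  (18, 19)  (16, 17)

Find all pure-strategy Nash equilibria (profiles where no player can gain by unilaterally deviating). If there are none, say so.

Species 1 against Dawn: payoffs 17, 14, 3, 16 → best response Day.
Species 1 against Day: payoffs 5, 6, 4, 18 → best response Mixed.
Species 1 against Dusk: payoffs 1, 19, 9, 16 → best response Dusk.
Species 2 against Day: payoffs 19, 4, 16 → best response Dawn.
Species 2 against Dusk: payoffs 12, 10, 18 → best response Dusk.
Species 2 against Night: payoffs 16, 2, 7 → best response Dawn.
Species 2 against Mixed: payoffs 18, 19, 17 → best response Day.
Mutual best responses: (Day, Dawn); (Dusk, Dusk); (Mixed, Day).

Pure-strategy Nash equilibria: (Day, Dawn); (Dusk, Dusk); (Mixed, Day)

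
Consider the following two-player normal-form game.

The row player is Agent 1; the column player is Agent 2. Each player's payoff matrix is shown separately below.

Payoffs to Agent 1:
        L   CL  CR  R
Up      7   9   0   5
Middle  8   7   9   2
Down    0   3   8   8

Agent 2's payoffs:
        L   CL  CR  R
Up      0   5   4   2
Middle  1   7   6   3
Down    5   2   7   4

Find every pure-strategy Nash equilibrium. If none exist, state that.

Agent 1 against L: payoffs 7, 8, 0 → best response Middle.
Agent 1 against CL: payoffs 9, 7, 3 → best response Up.
Agent 1 against CR: payoffs 0, 9, 8 → best response Middle.
Agent 1 against R: payoffs 5, 2, 8 → best response Down.
Agent 2 against Up: payoffs 0, 5, 4, 2 → best response CL.
Agent 2 against Middle: payoffs 1, 7, 6, 3 → best response CL.
Agent 2 against Down: payoffs 5, 2, 7, 4 → best response CR.
Mutual best responses: (Up, CL).

Pure NE: (Up, CL)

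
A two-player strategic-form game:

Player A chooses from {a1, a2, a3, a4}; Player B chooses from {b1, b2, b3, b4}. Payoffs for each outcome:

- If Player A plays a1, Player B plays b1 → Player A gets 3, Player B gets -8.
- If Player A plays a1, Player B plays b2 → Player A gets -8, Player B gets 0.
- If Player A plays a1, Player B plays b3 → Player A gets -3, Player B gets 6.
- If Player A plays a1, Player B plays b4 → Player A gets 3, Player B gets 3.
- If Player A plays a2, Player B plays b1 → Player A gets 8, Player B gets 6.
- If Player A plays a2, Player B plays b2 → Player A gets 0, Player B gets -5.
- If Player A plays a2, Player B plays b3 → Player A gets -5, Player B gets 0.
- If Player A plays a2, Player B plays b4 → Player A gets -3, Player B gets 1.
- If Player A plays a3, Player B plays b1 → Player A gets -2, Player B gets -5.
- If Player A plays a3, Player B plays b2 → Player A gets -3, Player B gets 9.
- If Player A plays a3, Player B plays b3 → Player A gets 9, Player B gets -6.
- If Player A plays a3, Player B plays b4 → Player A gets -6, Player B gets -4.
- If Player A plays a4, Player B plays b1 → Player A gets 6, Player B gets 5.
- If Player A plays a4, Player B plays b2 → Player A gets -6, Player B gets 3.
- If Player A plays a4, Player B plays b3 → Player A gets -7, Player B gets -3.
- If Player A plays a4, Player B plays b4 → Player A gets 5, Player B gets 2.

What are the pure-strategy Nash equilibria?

For each player, find the best response to each opponent profile; mutual best responses are the pure NE.
Player A against b1: payoffs 3, 8, -2, 6 → best response a2.
Player A against b2: payoffs -8, 0, -3, -6 → best response a2.
Player A against b3: payoffs -3, -5, 9, -7 → best response a3.
Player A against b4: payoffs 3, -3, -6, 5 → best response a4.
Player B against a1: payoffs -8, 0, 6, 3 → best response b3.
Player B against a2: payoffs 6, -5, 0, 1 → best response b1.
Player B against a3: payoffs -5, 9, -6, -4 → best response b2.
Player B against a4: payoffs 5, 3, -3, 2 → best response b1.
Mutual best responses: (a2, b1).

Pure NE: (a2, b1)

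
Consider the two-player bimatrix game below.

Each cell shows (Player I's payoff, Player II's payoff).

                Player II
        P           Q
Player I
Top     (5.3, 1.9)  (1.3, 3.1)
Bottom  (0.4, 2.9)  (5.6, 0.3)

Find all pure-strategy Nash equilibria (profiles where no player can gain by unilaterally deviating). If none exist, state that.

There is no pure-strategy Nash equilibrium.

Mark each player's best response to every combination of opponents' strategies; a profile where every player is best-responding is a pure Nash equilibrium.
Player I against P: payoffs 5.3, 0.4 → best response Top.
Player I against Q: payoffs 1.3, 5.6 → best response Bottom.
Player II against Top: payoffs 1.9, 3.1 → best response Q.
Player II against Bottom: payoffs 2.9, 0.3 → best response P.
No profile is a mutual best response for all players.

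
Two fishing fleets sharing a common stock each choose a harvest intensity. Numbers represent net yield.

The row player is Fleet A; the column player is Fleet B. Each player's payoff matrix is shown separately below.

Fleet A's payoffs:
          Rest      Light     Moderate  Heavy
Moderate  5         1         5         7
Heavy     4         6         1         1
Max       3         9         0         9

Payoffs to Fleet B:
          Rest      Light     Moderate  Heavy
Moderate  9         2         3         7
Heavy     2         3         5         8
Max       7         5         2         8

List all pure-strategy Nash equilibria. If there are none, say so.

For each player, find the best response to each opponent profile; mutual best responses are the pure NE.
Fleet A against Rest: payoffs 5, 4, 3 → best response Moderate.
Fleet A against Light: payoffs 1, 6, 9 → best response Max.
Fleet A against Moderate: payoffs 5, 1, 0 → best response Moderate.
Fleet A against Heavy: payoffs 7, 1, 9 → best response Max.
Fleet B against Moderate: payoffs 9, 2, 3, 7 → best response Rest.
Fleet B against Heavy: payoffs 2, 3, 5, 8 → best response Heavy.
Fleet B against Max: payoffs 7, 5, 2, 8 → best response Heavy.
Mutual best responses: (Moderate, Rest); (Max, Heavy).

Pure-strategy Nash equilibria: (Moderate, Rest), (Max, Heavy)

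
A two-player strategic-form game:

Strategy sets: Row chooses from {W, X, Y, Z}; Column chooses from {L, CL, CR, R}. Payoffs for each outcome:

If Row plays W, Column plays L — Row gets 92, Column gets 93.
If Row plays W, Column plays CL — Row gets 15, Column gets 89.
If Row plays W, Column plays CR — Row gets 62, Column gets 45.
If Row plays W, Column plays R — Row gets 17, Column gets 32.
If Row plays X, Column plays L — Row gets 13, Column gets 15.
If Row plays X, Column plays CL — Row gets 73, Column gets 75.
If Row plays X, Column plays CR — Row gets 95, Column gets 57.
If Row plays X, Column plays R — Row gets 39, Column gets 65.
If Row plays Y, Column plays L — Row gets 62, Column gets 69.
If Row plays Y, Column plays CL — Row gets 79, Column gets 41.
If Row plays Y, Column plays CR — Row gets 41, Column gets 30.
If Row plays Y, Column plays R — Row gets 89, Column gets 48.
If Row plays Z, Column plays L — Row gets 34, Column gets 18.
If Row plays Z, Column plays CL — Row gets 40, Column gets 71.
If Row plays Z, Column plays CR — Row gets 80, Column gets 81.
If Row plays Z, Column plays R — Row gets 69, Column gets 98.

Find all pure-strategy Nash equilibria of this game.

Pure NE: (W, L)

For each player, find the best response to each opponent profile; mutual best responses are the pure NE.
Row against L: payoffs 92, 13, 62, 34 → best response W.
Row against CL: payoffs 15, 73, 79, 40 → best response Y.
Row against CR: payoffs 62, 95, 41, 80 → best response X.
Row against R: payoffs 17, 39, 89, 69 → best response Y.
Column against W: payoffs 93, 89, 45, 32 → best response L.
Column against X: payoffs 15, 75, 57, 65 → best response CL.
Column against Y: payoffs 69, 41, 30, 48 → best response L.
Column against Z: payoffs 18, 71, 81, 98 → best response R.
Mutual best responses: (W, L).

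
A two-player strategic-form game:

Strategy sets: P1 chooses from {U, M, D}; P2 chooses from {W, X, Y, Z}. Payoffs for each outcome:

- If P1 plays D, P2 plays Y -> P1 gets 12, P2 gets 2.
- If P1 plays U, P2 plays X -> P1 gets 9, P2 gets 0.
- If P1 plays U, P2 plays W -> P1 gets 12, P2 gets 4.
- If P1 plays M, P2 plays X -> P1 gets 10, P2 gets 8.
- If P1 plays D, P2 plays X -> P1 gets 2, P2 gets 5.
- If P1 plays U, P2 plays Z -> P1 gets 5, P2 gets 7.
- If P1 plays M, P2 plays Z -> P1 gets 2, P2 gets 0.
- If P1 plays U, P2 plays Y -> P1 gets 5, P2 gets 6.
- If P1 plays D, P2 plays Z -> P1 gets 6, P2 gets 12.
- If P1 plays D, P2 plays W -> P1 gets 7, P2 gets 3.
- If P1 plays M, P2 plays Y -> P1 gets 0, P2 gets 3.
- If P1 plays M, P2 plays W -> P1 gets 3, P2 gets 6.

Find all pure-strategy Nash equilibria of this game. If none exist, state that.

(M, X) and (D, Z)

For each player, find the best response to each opponent profile; mutual best responses are the pure NE.
P1 against W: payoffs 12, 3, 7 → best response U.
P1 against X: payoffs 9, 10, 2 → best response M.
P1 against Y: payoffs 5, 0, 12 → best response D.
P1 against Z: payoffs 5, 2, 6 → best response D.
P2 against U: payoffs 4, 0, 6, 7 → best response Z.
P2 against M: payoffs 6, 8, 3, 0 → best response X.
P2 against D: payoffs 3, 5, 2, 12 → best response Z.
Mutual best responses: (M, X); (D, Z).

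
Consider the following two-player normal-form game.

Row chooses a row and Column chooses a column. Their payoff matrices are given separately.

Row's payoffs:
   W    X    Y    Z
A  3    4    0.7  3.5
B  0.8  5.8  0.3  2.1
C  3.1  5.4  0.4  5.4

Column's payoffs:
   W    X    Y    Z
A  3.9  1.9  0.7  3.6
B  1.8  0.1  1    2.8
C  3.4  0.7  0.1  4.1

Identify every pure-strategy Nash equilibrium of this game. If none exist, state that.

Row against W: payoffs 3, 0.8, 3.1 → best response C.
Row against X: payoffs 4, 5.8, 5.4 → best response B.
Row against Y: payoffs 0.7, 0.3, 0.4 → best response A.
Row against Z: payoffs 3.5, 2.1, 5.4 → best response C.
Column against A: payoffs 3.9, 1.9, 0.7, 3.6 → best response W.
Column against B: payoffs 1.8, 0.1, 1, 2.8 → best response Z.
Column against C: payoffs 3.4, 0.7, 0.1, 4.1 → best response Z.
Mutual best responses: (C, Z).

The unique pure-strategy Nash equilibrium is (C, Z).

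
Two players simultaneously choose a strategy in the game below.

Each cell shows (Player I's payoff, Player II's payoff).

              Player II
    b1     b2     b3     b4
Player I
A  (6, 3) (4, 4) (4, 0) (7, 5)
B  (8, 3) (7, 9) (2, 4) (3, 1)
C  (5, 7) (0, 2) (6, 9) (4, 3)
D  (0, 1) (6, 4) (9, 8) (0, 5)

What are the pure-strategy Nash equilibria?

Player I against b1: payoffs 6, 8, 5, 0 → best response B.
Player I against b2: payoffs 4, 7, 0, 6 → best response B.
Player I against b3: payoffs 4, 2, 6, 9 → best response D.
Player I against b4: payoffs 7, 3, 4, 0 → best response A.
Player II against A: payoffs 3, 4, 0, 5 → best response b4.
Player II against B: payoffs 3, 9, 4, 1 → best response b2.
Player II against C: payoffs 7, 2, 9, 3 → best response b3.
Player II against D: payoffs 1, 4, 8, 5 → best response b3.
Mutual best responses: (A, b4); (B, b2); (D, b3).

The pure Nash equilibria are (A, b4), (B, b2), (D, b3).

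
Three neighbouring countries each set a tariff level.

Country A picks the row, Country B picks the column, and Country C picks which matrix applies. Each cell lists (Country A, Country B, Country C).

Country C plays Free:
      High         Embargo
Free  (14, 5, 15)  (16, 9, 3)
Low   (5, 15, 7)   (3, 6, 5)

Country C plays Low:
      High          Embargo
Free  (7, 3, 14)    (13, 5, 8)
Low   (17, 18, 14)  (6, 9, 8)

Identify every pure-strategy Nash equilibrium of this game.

The pure Nash equilibria are (Free, Embargo, Low) and (Low, High, Low).

For each player, find the best response to each opponent profile; mutual best responses are the pure NE.
Country A against (High, Free): payoffs 14, 5 → best response Free.
Country A against (High, Low): payoffs 7, 17 → best response Low.
Country A against (Embargo, Free): payoffs 16, 3 → best response Free.
Country A against (Embargo, Low): payoffs 13, 6 → best response Free.
Country B against (Free, Free): payoffs 5, 9 → best response Embargo.
Country B against (Free, Low): payoffs 3, 5 → best response Embargo.
Country B against (Low, Free): payoffs 15, 6 → best response High.
Country B against (Low, Low): payoffs 18, 9 → best response High.
Country C against (Free, High): payoffs 15, 14 → best response Free.
Country C against (Free, Embargo): payoffs 3, 8 → best response Low.
Country C against (Low, High): payoffs 7, 14 → best response Low.
Country C against (Low, Embargo): payoffs 5, 8 → best response Low.
Mutual best responses: (Free, Embargo, Low); (Low, High, Low).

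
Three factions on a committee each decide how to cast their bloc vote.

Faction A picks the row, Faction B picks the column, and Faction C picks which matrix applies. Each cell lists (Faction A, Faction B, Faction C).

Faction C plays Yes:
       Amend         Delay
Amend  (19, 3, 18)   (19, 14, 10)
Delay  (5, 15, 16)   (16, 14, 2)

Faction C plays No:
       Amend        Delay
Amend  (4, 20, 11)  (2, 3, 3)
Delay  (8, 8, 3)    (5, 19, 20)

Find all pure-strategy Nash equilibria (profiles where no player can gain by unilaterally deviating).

(Amend, Amend, Yes): Faction B can switch to Delay (3 → 14). Not NE.
(Amend, Amend, No): Faction A can switch to Delay (4 → 8). Not NE.
(Amend, Delay, Yes): Faction A gets 19, best alternative 16; Faction B gets 14, best alternative 3; Faction C gets 10, best alternative 3. No profitable deviation — NE.
(Amend, Delay, No): Faction A can switch to Delay (2 → 5). Not NE.
(Delay, Amend, Yes): Faction A can switch to Amend (5 → 19). Not NE.
(Delay, Amend, No): Faction B can switch to Delay (8 → 19). Not NE.
(Delay, Delay, Yes): Faction A can switch to Amend (16 → 19). Not NE.
(Delay, Delay, No): Faction A gets 5, best alternative 2; Faction B gets 19, best alternative 8; Faction C gets 20, best alternative 2. No profitable deviation — NE.

(Amend, Delay, Yes) and (Delay, Delay, No)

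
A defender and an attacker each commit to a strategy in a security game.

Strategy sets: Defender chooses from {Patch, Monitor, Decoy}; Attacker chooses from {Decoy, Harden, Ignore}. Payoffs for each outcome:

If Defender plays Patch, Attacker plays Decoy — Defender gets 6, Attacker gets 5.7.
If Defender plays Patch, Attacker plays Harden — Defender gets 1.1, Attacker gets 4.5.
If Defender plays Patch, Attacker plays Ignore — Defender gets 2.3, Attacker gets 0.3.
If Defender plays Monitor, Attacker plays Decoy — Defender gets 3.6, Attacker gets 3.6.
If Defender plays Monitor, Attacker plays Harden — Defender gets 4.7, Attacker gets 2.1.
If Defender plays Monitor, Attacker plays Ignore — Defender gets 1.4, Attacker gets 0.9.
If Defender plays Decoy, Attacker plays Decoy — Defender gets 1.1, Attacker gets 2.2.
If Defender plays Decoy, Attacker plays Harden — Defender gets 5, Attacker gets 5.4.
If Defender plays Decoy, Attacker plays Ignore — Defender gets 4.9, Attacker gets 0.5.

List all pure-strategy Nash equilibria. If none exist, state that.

(Patch, Decoy): Defender gets 6, best alternative 3.6; Attacker gets 5.7, best alternative 4.5. No profitable deviation — NE.
(Patch, Harden): Defender can switch to Monitor (1.1 → 4.7). Not NE.
(Patch, Ignore): Defender can switch to Decoy (2.3 → 4.9). Not NE.
(Monitor, Decoy): Defender can switch to Patch (3.6 → 6). Not NE.
(Monitor, Harden): Defender can switch to Decoy (4.7 → 5). Not NE.
(Monitor, Ignore): Defender can switch to Patch (1.4 → 2.3). Not NE.
(Decoy, Decoy): Defender can switch to Patch (1.1 → 6). Not NE.
(Decoy, Harden): Defender gets 5, best alternative 4.7; Attacker gets 5.4, best alternative 2.2. No profitable deviation — NE.
(The remaining 1 profile has a profitable deviation by the same check.)

(Patch, Decoy) and (Decoy, Harden)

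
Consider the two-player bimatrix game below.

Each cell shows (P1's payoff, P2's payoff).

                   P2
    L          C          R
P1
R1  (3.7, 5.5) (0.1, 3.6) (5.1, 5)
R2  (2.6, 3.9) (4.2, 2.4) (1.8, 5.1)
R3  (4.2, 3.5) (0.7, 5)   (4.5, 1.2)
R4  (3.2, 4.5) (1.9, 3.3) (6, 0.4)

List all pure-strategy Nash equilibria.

There is no pure-strategy Nash equilibrium.

For each player, find the best response to each opponent profile; mutual best responses are the pure NE.
P1 against L: payoffs 3.7, 2.6, 4.2, 3.2 → best response R3.
P1 against C: payoffs 0.1, 4.2, 0.7, 1.9 → best response R2.
P1 against R: payoffs 5.1, 1.8, 4.5, 6 → best response R4.
P2 against R1: payoffs 5.5, 3.6, 5 → best response L.
P2 against R2: payoffs 3.9, 2.4, 5.1 → best response R.
P2 against R3: payoffs 3.5, 5, 1.2 → best response C.
P2 against R4: payoffs 4.5, 3.3, 0.4 → best response L.
No profile is a mutual best response for all players.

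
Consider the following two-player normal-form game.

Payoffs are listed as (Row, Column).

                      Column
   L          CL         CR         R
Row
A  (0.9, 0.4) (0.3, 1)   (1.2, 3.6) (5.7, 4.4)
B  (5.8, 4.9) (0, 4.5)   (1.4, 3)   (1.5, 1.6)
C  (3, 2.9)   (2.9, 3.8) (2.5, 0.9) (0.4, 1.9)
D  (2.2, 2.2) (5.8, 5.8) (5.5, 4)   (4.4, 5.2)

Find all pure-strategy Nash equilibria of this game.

(A, R); (B, L); (D, CL)

Mark each player's best response to every combination of opponents' strategies; a profile where every player is best-responding is a pure Nash equilibrium.
Row against L: payoffs 0.9, 5.8, 3, 2.2 → best response B.
Row against CL: payoffs 0.3, 0, 2.9, 5.8 → best response D.
Row against CR: payoffs 1.2, 1.4, 2.5, 5.5 → best response D.
Row against R: payoffs 5.7, 1.5, 0.4, 4.4 → best response A.
Column against A: payoffs 0.4, 1, 3.6, 4.4 → best response R.
Column against B: payoffs 4.9, 4.5, 3, 1.6 → best response L.
Column against C: payoffs 2.9, 3.8, 0.9, 1.9 → best response CL.
Column against D: payoffs 2.2, 5.8, 4, 5.2 → best response CL.
Mutual best responses: (A, R); (B, L); (D, CL).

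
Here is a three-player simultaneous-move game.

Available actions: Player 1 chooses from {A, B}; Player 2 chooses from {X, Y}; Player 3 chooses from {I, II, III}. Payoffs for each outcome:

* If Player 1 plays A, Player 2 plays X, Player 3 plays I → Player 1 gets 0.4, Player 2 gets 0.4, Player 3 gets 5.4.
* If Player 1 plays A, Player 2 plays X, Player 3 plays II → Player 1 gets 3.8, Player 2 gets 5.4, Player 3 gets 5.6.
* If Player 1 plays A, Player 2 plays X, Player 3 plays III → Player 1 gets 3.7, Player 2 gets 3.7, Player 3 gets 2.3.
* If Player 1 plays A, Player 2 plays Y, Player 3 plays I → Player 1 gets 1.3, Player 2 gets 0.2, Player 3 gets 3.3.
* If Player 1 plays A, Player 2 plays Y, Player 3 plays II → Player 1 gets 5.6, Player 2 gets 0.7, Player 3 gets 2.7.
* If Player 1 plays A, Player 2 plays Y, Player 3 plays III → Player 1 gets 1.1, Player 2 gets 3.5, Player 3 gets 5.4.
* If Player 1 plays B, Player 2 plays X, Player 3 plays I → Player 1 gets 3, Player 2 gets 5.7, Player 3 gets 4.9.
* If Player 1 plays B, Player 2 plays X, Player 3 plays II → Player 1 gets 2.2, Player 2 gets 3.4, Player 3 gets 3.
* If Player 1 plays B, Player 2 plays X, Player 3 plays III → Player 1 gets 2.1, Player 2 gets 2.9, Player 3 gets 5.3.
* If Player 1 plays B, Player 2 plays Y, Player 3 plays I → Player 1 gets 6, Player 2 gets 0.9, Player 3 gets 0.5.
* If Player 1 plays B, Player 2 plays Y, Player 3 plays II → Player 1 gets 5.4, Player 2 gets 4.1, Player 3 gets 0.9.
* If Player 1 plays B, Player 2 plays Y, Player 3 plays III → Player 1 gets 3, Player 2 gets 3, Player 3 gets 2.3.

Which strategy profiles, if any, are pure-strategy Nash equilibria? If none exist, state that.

Player 1 against (X, I): payoffs 0.4, 3 → best response B.
Player 1 against (X, II): payoffs 3.8, 2.2 → best response A.
Player 1 against (X, III): payoffs 3.7, 2.1 → best response A.
Player 1 against (Y, I): payoffs 1.3, 6 → best response B.
Player 1 against (Y, II): payoffs 5.6, 5.4 → best response A.
Player 1 against (Y, III): payoffs 1.1, 3 → best response B.
Player 2 against (A, I): payoffs 0.4, 0.2 → best response X.
Player 2 against (A, II): payoffs 5.4, 0.7 → best response X.
Player 2 against (A, III): payoffs 3.7, 3.5 → best response X.
Player 2 against (B, I): payoffs 5.7, 0.9 → best response X.
Player 2 against (B, II): payoffs 3.4, 4.1 → best response Y.
Player 2 against (B, III): payoffs 2.9, 3 → best response Y.
Player 3 against (A, X): payoffs 5.4, 5.6, 2.3 → best response II.
Player 3 against (A, Y): payoffs 3.3, 2.7, 5.4 → best response III.
Player 3 against (B, X): payoffs 4.9, 3, 5.3 → best response III.
Player 3 against (B, Y): payoffs 0.5, 0.9, 2.3 → best response III.
Mutual best responses: (A, X, II); (B, Y, III).

(A, X, II) and (B, Y, III)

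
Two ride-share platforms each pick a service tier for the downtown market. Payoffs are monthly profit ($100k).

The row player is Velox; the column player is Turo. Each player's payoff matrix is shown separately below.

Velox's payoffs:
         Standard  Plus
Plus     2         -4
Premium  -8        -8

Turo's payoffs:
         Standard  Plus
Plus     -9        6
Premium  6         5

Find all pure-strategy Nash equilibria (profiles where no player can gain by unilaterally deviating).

Pure NE: (Plus, Plus)

For each strategy profile, look for a profitable unilateral deviation.
(Plus, Standard): Turo can switch to Plus (-9 → 6). Not NE.
(Plus, Plus): Velox gets -4, best alternative -8; Turo gets 6, best alternative -9. No profitable deviation — NE.
(Premium, Standard): Velox can switch to Plus (-8 → 2). Not NE.
(Premium, Plus): Velox can switch to Plus (-8 → -4). Not NE.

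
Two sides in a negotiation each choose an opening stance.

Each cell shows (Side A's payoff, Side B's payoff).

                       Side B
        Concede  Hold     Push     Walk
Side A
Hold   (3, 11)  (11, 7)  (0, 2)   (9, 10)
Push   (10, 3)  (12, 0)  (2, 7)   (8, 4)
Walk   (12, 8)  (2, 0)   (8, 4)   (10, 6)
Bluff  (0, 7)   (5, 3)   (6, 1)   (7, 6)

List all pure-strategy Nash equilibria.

(Walk, Concede)

Check each profile: it is a Nash equilibrium iff no player can strictly gain by switching unilaterally.
(Hold, Concede): Side A can switch to Push (3 → 10). Not NE.
(Hold, Hold): Side A can switch to Push (11 → 12). Not NE.
(Hold, Push): Side A can switch to Push (0 → 2). Not NE.
(Hold, Walk): Side A can switch to Walk (9 → 10). Not NE.
(Push, Concede): Side A can switch to Walk (10 → 12). Not NE.
(Push, Hold): Side B can switch to Concede (0 → 3). Not NE.
(Push, Push): Side A can switch to Walk (2 → 8). Not NE.
(Push, Walk): Side A can switch to Hold (8 → 9). Not NE.
(Walk, Concede): Side A gets 12, best alternative 10; Side B gets 8, best alternative 6. No profitable deviation — NE.
(Walk, Hold): Side A can switch to Hold (2 → 11). Not NE.
(Walk, Push): Side B can switch to Concede (4 → 8). Not NE.
(Walk, Walk): Side B can switch to Concede (6 → 8). Not NE.
(Bluff, Concede): Side A can switch to Hold (0 → 3). Not NE.
(The remaining 3 profiles each have a profitable deviation by the same check.)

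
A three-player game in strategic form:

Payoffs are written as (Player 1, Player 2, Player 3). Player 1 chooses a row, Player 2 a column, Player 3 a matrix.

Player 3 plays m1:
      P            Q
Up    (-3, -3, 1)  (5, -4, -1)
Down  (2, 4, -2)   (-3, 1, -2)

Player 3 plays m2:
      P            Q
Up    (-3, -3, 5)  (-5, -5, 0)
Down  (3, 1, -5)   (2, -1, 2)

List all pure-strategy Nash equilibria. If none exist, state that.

The unique pure-strategy Nash equilibrium is (Down, P, m1).

Check each profile: it is a Nash equilibrium iff no player can strictly gain by switching unilaterally.
(Up, P, m1): Player 1 can switch to Down (-3 → 2). Not NE.
(Up, P, m2): Player 1 can switch to Down (-3 → 3). Not NE.
(Up, Q, m1): Player 2 can switch to P (-4 → -3). Not NE.
(Up, Q, m2): Player 1 can switch to Down (-5 → 2). Not NE.
(Down, P, m1): Player 1 gets 2, best alternative -3; Player 2 gets 4, best alternative 1; Player 3 gets -2, best alternative -5. No profitable deviation — NE.
(Down, P, m2): Player 3 can switch to m1 (-5 → -2). Not NE.
(Down, Q, m1): Player 1 can switch to Up (-3 → 5). Not NE.
(Down, Q, m2): Player 2 can switch to P (-1 → 1). Not NE.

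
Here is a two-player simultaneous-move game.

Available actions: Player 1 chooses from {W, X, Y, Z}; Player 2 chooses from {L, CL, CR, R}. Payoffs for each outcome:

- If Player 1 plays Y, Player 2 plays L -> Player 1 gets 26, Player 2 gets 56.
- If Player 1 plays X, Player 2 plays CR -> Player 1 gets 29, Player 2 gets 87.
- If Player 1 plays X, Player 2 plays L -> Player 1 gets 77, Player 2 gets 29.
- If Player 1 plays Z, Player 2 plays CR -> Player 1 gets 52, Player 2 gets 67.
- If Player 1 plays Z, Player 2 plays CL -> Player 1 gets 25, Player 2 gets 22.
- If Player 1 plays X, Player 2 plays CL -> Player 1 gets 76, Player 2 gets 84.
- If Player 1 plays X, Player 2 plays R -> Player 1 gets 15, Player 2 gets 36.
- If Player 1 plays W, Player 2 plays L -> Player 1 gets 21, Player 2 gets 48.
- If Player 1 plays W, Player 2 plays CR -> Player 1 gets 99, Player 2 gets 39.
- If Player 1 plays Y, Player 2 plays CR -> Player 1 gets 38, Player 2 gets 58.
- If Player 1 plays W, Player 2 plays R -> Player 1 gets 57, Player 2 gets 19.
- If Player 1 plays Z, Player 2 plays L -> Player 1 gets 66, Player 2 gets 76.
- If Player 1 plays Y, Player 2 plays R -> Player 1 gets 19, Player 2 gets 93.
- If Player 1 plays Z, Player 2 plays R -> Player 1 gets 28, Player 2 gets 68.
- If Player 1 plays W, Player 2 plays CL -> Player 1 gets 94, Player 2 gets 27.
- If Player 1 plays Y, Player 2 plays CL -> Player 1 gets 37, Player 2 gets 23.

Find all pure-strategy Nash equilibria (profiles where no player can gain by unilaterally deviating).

Player 1 against L: payoffs 21, 77, 26, 66 → best response X.
Player 1 against CL: payoffs 94, 76, 37, 25 → best response W.
Player 1 against CR: payoffs 99, 29, 38, 52 → best response W.
Player 1 against R: payoffs 57, 15, 19, 28 → best response W.
Player 2 against W: payoffs 48, 27, 39, 19 → best response L.
Player 2 against X: payoffs 29, 84, 87, 36 → best response CR.
Player 2 against Y: payoffs 56, 23, 58, 93 → best response R.
Player 2 against Z: payoffs 76, 22, 67, 68 → best response L.
No profile is a mutual best response for all players.

There is no pure-strategy Nash equilibrium.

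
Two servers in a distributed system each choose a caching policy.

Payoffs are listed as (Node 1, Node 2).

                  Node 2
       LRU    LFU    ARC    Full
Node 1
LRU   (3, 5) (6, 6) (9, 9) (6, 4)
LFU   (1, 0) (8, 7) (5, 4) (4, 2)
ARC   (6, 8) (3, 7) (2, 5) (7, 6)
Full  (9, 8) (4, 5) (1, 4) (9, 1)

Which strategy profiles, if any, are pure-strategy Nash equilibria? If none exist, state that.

Node 1 against LRU: payoffs 3, 1, 6, 9 → best response Full.
Node 1 against LFU: payoffs 6, 8, 3, 4 → best response LFU.
Node 1 against ARC: payoffs 9, 5, 2, 1 → best response LRU.
Node 1 against Full: payoffs 6, 4, 7, 9 → best response Full.
Node 2 against LRU: payoffs 5, 6, 9, 4 → best response ARC.
Node 2 against LFU: payoffs 0, 7, 4, 2 → best response LFU.
Node 2 against ARC: payoffs 8, 7, 5, 6 → best response LRU.
Node 2 against Full: payoffs 8, 5, 4, 1 → best response LRU.
Mutual best responses: (LRU, ARC); (LFU, LFU); (Full, LRU).

(LRU, ARC); (LFU, LFU); (Full, LRU)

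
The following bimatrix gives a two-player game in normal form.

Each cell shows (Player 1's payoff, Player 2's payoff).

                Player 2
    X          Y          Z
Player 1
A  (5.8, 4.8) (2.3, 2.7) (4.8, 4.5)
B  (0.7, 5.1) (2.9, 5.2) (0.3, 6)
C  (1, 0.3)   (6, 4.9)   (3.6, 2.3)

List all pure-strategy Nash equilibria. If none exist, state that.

Mark each player's best response to every combination of opponents' strategies; a profile where every player is best-responding is a pure Nash equilibrium.
Player 1 against X: payoffs 5.8, 0.7, 1 → best response A.
Player 1 against Y: payoffs 2.3, 2.9, 6 → best response C.
Player 1 against Z: payoffs 4.8, 0.3, 3.6 → best response A.
Player 2 against A: payoffs 4.8, 2.7, 4.5 → best response X.
Player 2 against B: payoffs 5.1, 5.2, 6 → best response Z.
Player 2 against C: payoffs 0.3, 4.9, 2.3 → best response Y.
Mutual best responses: (A, X); (C, Y).

The pure Nash equilibria are (A, X) and (C, Y).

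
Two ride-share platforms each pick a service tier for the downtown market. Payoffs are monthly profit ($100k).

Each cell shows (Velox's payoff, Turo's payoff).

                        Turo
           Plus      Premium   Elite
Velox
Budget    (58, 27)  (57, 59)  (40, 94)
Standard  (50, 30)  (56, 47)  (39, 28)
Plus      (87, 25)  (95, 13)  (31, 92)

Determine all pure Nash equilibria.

Velox against Plus: payoffs 58, 50, 87 → best response Plus.
Velox against Premium: payoffs 57, 56, 95 → best response Plus.
Velox against Elite: payoffs 40, 39, 31 → best response Budget.
Turo against Budget: payoffs 27, 59, 94 → best response Elite.
Turo against Standard: payoffs 30, 47, 28 → best response Premium.
Turo against Plus: payoffs 25, 13, 92 → best response Elite.
Mutual best responses: (Budget, Elite).

The unique pure-strategy Nash equilibrium is (Budget, Elite).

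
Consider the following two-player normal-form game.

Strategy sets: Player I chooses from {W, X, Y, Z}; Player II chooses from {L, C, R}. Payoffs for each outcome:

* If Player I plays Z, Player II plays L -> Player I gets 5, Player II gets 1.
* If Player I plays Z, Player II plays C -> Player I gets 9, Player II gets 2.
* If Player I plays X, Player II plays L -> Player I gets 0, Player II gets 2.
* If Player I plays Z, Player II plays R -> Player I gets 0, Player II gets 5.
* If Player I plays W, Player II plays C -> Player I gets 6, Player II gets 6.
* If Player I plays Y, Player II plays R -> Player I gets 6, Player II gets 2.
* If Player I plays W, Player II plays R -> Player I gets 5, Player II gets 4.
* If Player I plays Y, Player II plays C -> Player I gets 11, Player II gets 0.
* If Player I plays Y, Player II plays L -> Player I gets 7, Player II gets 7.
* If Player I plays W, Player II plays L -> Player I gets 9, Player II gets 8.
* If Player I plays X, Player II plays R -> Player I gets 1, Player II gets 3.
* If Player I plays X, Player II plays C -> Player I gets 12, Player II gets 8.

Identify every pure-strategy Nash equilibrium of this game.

(W, L): Player I gets 9, best alternative 7; Player II gets 8, best alternative 6. No profitable deviation — NE.
(W, C): Player I can switch to X (6 → 12). Not NE.
(W, R): Player I can switch to Y (5 → 6). Not NE.
(X, L): Player I can switch to W (0 → 9). Not NE.
(X, C): Player I gets 12, best alternative 11; Player II gets 8, best alternative 3. No profitable deviation — NE.
(X, R): Player I can switch to W (1 → 5). Not NE.
(Y, L): Player I can switch to W (7 → 9). Not NE.
(Y, C): Player I can switch to X (11 → 12). Not NE.
(Y, R): Player II can switch to L (2 → 7). Not NE.
(Z, L): Player I can switch to W (5 → 9). Not NE.
(The remaining 2 profiles each have a profitable deviation by the same check.)

Pure-strategy Nash equilibria: (W, L) and (X, C)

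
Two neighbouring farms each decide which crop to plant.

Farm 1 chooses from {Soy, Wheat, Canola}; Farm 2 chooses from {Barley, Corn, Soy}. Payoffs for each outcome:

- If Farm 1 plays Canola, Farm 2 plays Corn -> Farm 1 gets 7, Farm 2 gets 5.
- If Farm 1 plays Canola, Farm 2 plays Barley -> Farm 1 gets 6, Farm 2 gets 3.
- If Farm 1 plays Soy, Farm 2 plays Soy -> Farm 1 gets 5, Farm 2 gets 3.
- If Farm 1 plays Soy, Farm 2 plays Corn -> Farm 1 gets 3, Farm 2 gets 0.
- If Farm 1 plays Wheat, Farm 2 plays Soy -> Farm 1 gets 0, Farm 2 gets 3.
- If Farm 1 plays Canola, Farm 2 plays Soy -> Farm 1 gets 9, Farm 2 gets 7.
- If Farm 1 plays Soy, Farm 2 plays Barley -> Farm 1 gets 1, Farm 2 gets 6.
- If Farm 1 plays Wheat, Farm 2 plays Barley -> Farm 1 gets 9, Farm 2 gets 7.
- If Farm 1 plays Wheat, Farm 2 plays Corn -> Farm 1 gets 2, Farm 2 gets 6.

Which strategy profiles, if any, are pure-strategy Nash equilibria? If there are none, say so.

The pure Nash equilibria are (Wheat, Barley); (Canola, Soy).

Farm 1 against Barley: payoffs 1, 9, 6 → best response Wheat.
Farm 1 against Corn: payoffs 3, 2, 7 → best response Canola.
Farm 1 against Soy: payoffs 5, 0, 9 → best response Canola.
Farm 2 against Soy: payoffs 6, 0, 3 → best response Barley.
Farm 2 against Wheat: payoffs 7, 6, 3 → best response Barley.
Farm 2 against Canola: payoffs 3, 5, 7 → best response Soy.
Mutual best responses: (Wheat, Barley); (Canola, Soy).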